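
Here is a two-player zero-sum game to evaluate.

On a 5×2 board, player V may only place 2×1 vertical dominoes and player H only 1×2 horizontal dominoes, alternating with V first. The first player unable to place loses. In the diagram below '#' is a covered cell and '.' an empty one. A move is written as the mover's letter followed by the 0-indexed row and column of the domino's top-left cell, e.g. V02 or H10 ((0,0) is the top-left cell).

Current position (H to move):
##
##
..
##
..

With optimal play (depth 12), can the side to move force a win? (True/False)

H winning at [##/##/../##/..]: True

ply 1, H at ##/##/../##/.. | H20=+1→##/##/##/##/..*; H40=+1→##/##/../##/##
ply 2: ##/##/##/##/.. is terminal -1 (V); from ##/##/../##/.. depth 12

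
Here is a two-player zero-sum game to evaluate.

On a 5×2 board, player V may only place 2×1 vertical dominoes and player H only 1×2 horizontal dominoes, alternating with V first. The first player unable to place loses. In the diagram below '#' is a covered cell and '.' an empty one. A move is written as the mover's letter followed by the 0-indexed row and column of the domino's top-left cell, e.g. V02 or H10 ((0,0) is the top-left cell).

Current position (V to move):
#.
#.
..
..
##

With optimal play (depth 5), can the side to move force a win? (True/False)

V winning at [#./#./../../##]: True

ply 1, V at #./#./../../## | V01=-1→##/##/../../##; V11=-1→#./##/.#/../##; V20=+1→#./#./#./#./##*; V21=+1→#./#./.#/.#/##
ply 2: #./#./#./#./## is terminal -1 (H); from #./#./../../## depth 5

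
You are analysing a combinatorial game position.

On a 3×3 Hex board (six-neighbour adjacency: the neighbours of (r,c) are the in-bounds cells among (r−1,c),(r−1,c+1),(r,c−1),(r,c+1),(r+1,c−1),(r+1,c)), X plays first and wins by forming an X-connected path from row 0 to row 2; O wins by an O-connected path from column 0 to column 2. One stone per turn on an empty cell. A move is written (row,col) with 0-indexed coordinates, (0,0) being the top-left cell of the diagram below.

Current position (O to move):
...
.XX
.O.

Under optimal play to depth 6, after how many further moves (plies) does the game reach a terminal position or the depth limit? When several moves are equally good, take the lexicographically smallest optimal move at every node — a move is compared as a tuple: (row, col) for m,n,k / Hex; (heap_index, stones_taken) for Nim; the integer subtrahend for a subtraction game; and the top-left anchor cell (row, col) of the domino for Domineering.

ply 1, O at .../.XX/.O. | (0,0)=-1→O../.XX/.O.*; (0,1)=-1→.O./.XX/.O.; (0,2)=-1→..O/.XX/.O.; (1,0)=-1→.../OXX/.O.; (2,0)=-1→.../.XX/OO.; (2,2)=-1→.../.XX/.OO
ply 2, X at O../.XX/.O. | (0,1)=+1→OX./.XX/.O.*; (0,2)=+1→O.X/.XX/.O.; (1,0)=+1→O../XXX/.O.; (2,0)=+1→O../.XX/XO.; (2,2)=+1→O../.XX/.OX
ply 3, O at OX./.XX/.O. | (0,2)=-1→OXO/.XX/.O.*; (1,0)=-1→OX./OXX/.O.; (2,0)=-1→OX./.XX/OO.; (2,2)=-1→OX./.XX/.OO
ply 4, X at OXO/.XX/.O. | (1,0)=+1→OXO/XXX/.O.*; (2,0)=+1→OXO/.XX/XO.; (2,2)=+1→OXO/.XX/.OX
ply 5, O at OXO/XXX/.O. | (2,0)=-1→OXO/XXX/OO.*; (2,2)=-1→OXO/XXX/.OO
ply 6, X at OXO/XXX/OO. | (2,2)=+1→OXO/XXX/OOX*
ply 7: OXO/XXX/OOX is terminal -1 (O); from .../.XX/.O. depth 6

PV length from [.../.XX/.O.]: 6 plies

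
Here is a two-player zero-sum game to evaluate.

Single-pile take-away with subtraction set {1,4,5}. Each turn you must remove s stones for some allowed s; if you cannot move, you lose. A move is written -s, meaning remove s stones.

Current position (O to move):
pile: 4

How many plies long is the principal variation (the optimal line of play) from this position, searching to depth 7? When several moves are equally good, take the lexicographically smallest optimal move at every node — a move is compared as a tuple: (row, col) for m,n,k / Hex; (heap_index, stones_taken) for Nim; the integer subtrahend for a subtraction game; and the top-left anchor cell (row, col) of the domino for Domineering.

p1 O@[4]: -1[3]-1 -4[0]+1*
p2 X@[0] terminal -1; root [4] d7

PV length from [4]: 1 ply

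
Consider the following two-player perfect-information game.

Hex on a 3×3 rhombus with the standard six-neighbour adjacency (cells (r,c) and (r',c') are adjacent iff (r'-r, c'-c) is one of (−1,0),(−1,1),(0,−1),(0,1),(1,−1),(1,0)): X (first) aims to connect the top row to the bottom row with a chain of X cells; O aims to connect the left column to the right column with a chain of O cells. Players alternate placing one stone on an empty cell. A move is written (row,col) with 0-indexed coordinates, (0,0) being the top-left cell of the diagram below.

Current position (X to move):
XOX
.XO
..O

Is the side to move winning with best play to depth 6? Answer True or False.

p1 X@[XOX/.XO/..O]: (1,0)[XOX/XXO/..O]+1* (2,0)[XOX/.XO/X.O]+1 (2,1)[XOX/.XO/.XO]+1
p2 O@[XOX/XXO/..O]: (2,0)[XOX/XXO/O.O]-1* (2,1)[XOX/XXO/.OO]-1
p3 X@[XOX/XXO/O.O]: (2,1)[XOX/XXO/OXO]+1*
p4 O@[XOX/XXO/OXO] terminal -1; root [XOX/.XO/..O] d6

X winning at [XOX/.XO/..O]: True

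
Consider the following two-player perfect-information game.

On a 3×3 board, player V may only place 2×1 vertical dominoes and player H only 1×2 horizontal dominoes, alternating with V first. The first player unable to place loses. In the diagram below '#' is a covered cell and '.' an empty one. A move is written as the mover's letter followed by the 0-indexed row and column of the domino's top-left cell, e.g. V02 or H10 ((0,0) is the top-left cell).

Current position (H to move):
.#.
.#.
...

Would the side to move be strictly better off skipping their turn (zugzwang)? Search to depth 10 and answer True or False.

zugzwang(.#./.#./..., H) = False

p1 H@[.#./.#./...]: H20[.#./.#./##.]-1* H21[.#./.#./.##]-1
p2 V@[.#./.#./##.]: V00[##./##./##.]+1* V02[.##/.##/##.]+1 V12[.#./.##/###]+1
p3 H@[##./##./##.] terminal -1; root [.#./.#./...] d10
if H skipped the turn, V would face:
~ p1 V@[.#./.#./...]: V00[##./##./...]+1* V02[.##/.##/...]+1 V10[.#./##./#..]+1 V12[.#./.##/..#]+1
~ p2 H@[##./##./...]: H20[##./##./##.]-1* H21[##./##./.##]-1
~ p3 V@[##./##./##.]: V02[###/###/##.]+1* V12[##./###/###]+1
~ p4 H@[###/###/##.] terminal -1; root [.#./.#./...] d10
compare (H): move=-1 vs pass=-1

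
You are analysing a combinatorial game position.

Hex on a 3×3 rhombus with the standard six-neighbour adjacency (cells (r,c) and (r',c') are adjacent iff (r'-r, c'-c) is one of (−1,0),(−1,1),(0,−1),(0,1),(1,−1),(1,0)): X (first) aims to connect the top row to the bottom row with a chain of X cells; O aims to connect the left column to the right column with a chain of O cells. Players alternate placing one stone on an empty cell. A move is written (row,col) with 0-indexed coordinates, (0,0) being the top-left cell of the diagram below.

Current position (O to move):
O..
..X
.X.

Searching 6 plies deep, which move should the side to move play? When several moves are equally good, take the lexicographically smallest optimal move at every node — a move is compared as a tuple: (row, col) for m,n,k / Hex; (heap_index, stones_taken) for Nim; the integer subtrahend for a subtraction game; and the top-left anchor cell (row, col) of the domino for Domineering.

O's best at [O../..X/.X.]: (0,2)

p1 O@[O../..X/.X.]: (0,1)[OO./..X/.X.]-1 (0,2)[O.O/..X/.X.]+1* (1,0)[O../O.X/.X.]-1 (1,1)[O../.OX/.X.]-1 (2,0)[O../..X/OX.]-1 (2,2)[O../..X/.XO]-1
p2 X@[O.O/..X/.X.]: (0,1)[OXO/..X/.X.]-1* (1,0)[O.O/X.X/.X.]-1 (1,1)[O.O/.XX/.X.]-1 (2,0)[O.O/..X/XX.]-1 (2,2)[O.O/..X/.XX]-1
p3 O@[OXO/..X/.X.]: (1,0)[OXO/O.X/.X.]-1 (1,1)[OXO/.OX/.X.]+1* (2,0)[OXO/..X/OX.]-1 (2,2)[OXO/..X/.XO]-1
p4 X@[OXO/.OX/.X.]: (1,0)[OXO/XOX/.X.]-1* (2,0)[OXO/.OX/XX.]-1 (2,2)[OXO/.OX/.XX]-1
p5 O@[OXO/XOX/.X.]: (2,0)[OXO/XOX/OX.]+1* (2,2)[OXO/XOX/.XO]-1
p6 X@[OXO/XOX/OX.] terminal -1; root [O../..X/.X.] d6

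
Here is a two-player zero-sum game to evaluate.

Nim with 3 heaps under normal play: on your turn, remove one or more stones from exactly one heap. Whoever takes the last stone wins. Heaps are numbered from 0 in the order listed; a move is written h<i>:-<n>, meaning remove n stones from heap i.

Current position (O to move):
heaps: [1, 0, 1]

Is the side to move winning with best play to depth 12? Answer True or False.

p1 O@[(1,0,1)]: h0:-1[(0,0,1)]-1* h2:-1[(1,0,0)]-1
p2 X@[(0,0,1)]: h2:-1[(0,0,0)]+1*
p3 O@[(0,0,0)] terminal -1; root [(1,0,1)] d12

O winning at [(1,0,1)]: False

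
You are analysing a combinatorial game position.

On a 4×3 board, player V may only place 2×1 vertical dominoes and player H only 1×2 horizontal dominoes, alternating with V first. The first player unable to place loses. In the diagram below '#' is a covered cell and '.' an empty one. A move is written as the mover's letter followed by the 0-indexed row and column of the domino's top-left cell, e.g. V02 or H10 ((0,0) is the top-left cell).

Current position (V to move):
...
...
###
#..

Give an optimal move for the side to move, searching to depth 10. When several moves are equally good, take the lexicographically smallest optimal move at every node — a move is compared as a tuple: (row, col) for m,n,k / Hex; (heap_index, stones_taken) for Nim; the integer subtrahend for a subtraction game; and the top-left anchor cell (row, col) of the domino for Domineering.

V's best at [.../.../###/#..]: V01

[.../.../###/#..] V move#1: V00:-1/#../#../###/#.., V01:+1/.#./.#./###/#..*, V02:-1/..#/..#/###/#..
[.#./.#./###/#..] H move#2: H31:-1/.#./.#./###/###*
[.#./.#./###/###] V move#3: V00:+1/##./##./###/###*, V02:+1/.##/.##/###/###
[##./##./###/###] end (terminal -1, H#4); searched .../.../###/#.. to 10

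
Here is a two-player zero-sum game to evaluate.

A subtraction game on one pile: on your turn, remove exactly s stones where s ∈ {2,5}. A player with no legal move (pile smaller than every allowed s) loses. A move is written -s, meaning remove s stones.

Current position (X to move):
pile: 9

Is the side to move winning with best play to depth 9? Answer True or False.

[9] X move#1: -2:+1/7*, -5:+1/4
[7] O move#2: -2:-1/5*, -5:-1/2
[5] X move#3: -2:-1/3, -5:+1/0*
[0] end (terminal -1, O#4); searched 9 to 9

X winning at [9]: True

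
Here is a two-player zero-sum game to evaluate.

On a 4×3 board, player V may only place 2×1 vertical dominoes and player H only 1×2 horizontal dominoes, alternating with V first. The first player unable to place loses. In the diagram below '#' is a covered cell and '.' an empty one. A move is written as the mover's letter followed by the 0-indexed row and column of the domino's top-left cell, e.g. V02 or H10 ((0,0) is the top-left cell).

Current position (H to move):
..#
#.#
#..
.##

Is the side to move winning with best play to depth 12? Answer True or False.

H winning at [..#/#.#/#../.##]: False

ply 1, H at ..#/#.#/#../.## | H00=-1→###/#.#/#../.##*; H21=-1→..#/#.#/###/.##
ply 2, V at ###/#.#/#../.## | V11=+1→###/###/##./.##*
ply 3: ###/###/##./.## is terminal -1 (H); from ..#/#.#/#../.## depth 12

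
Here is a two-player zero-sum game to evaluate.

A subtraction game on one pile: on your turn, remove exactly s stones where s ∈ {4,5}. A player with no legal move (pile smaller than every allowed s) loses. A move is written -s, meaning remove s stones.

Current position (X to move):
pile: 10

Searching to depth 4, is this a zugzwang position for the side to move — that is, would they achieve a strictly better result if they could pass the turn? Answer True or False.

zugzwang(10, X) = True

[10] X move#1: -4:-1/6*, -5:-1/5
[6] O move#2: -4:+1/2*, -5:+1/1
[2] end (terminal -1, X#3); searched 10 to 4
if X skipped the turn, O would face:
~ [10] O move#1: -4:-1/6*, -5:-1/5
~ [6] X move#2: -4:+1/2*, -5:+1/1
~ [2] end (terminal -1, O#3); searched 10 to 4
compare (X): move=-1 vs pass=+1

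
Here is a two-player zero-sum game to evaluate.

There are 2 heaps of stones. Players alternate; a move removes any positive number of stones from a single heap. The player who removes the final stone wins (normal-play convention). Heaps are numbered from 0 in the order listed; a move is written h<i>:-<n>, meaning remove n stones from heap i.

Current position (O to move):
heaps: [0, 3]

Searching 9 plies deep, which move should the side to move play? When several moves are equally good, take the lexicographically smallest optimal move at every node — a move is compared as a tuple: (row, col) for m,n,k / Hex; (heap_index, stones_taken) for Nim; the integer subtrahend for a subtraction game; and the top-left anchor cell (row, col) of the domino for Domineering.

ply 1, O at (0,3) | h1:-1=-1→(0,2); h1:-2=-1→(0,1); h1:-3=+1→(0,0)*
ply 2: (0,0) is terminal -1 (X); from (0,3) depth 9

O's best at [(0,3)]: h1:-3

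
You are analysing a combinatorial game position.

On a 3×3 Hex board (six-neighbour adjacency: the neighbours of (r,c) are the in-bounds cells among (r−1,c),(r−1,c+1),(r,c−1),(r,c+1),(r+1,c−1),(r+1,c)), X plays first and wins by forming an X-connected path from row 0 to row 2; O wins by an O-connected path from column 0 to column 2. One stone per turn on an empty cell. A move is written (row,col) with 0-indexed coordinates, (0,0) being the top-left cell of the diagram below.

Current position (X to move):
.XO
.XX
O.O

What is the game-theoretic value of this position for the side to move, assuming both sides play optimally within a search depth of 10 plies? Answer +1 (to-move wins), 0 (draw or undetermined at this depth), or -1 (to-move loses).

p1 X@[.XO/.XX/O.O]: (0,0)[XXO/.XX/O.O]-1 (1,0)[.XO/XXX/O.O]-1 (2,1)[.XO/.XX/OXO]+1*
p2 O@[.XO/.XX/OXO] terminal -1; root [.XO/.XX/O.O] d10

value(.XO/.XX/O.O, X) = +1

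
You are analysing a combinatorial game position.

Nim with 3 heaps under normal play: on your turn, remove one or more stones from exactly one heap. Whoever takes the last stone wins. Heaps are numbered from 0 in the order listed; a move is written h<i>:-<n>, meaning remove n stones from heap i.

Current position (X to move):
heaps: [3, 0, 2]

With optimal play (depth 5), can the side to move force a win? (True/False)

p1 X@[(3,0,2)]: h0:-1[(2,0,2)]+1* h0:-2[(1,0,2)]-1 h0:-3[(0,0,2)]-1 h2:-1[(3,0,1)]-1 h2:-2[(3,0,0)]-1
p2 O@[(2,0,2)]: h0:-1[(1,0,2)]-1* h0:-2[(0,0,2)]-1 h2:-1[(2,0,1)]-1 h2:-2[(2,0,0)]-1
p3 X@[(1,0,2)]: h0:-1[(0,0,2)]-1 h2:-1[(1,0,1)]+1* h2:-2[(1,0,0)]-1
p4 O@[(1,0,1)]: h0:-1[(0,0,1)]-1* h2:-1[(1,0,0)]-1
p5 X@[(0,0,1)]: h2:-1[(0,0,0)]+1*
p6 O@[(0,0,0)] terminal -1; root [(3,0,2)] d5

X winning at [(3,0,2)]: True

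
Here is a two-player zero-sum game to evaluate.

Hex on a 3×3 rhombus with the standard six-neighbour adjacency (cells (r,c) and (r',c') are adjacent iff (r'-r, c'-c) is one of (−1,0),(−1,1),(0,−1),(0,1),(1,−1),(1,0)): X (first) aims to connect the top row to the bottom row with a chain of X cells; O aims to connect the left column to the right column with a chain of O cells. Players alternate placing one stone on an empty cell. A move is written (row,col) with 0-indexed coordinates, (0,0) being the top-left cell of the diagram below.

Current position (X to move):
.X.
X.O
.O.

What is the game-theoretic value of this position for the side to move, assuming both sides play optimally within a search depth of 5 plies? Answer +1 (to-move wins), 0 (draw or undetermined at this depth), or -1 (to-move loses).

[.X./X.O/.O.] X move#1: (0,0):-1/XX./X.O/.O., (0,2):-1/.XX/X.O/.O., (1,1):-1/.X./XXO/.O., (2,0):+1/.X./X.O/XO.*, (2,2):-1/.X./X.O/.OX
[.X./X.O/XO.] end (terminal -1, O#2); searched .X./X.O/.O. to 5

value(.X./X.O/.O., X) = +1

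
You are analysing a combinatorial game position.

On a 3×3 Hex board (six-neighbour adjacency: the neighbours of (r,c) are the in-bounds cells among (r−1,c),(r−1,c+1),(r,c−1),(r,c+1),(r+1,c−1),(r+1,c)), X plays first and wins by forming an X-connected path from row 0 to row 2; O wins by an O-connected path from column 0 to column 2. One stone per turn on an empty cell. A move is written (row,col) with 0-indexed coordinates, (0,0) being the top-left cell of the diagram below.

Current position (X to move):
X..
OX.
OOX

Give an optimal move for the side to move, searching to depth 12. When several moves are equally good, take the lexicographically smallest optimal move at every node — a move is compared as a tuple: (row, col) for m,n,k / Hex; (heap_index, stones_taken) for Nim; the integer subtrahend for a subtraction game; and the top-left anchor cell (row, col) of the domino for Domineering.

X's best at [X../OX./OOX]: (1,2)

ply 1, X at X../OX./OOX | (0,1)=-1→XX./OX./OOX; (0,2)=-1→X.X/OX./OOX; (1,2)=+1→X../OXX/OOX*
ply 2, O at X../OXX/OOX | (0,1)=-1→XO./OXX/OOX*; (0,2)=-1→X.O/OXX/OOX
ply 3, X at XO./OXX/OOX | (0,2)=+1→XOX/OXX/OOX*
ply 4: XOX/OXX/OOX is terminal -1 (O); from X../OX./OOX depth 12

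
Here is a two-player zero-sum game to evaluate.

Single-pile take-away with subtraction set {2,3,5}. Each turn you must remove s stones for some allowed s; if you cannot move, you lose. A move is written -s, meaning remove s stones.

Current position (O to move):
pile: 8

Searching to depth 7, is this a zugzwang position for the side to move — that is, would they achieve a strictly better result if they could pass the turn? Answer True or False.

zugzwang(8, O) = True

[8] O move#1: -2:-1/6*, -3:-1/5, -5:-1/3
[6] X move#2: -2:-1/4, -3:-1/3, -5:+1/1*
[1] end (terminal -1, O#3); searched 8 to 7
pass branch (X moves first from the same position):
  | [8] X move#1: -2:-1/6*, -3:-1/5, -5:-1/3
  | [6] O move#2: -2:-1/4, -3:-1/3, -5:+1/1*
  | [1] end (terminal -1, X#3); searched 8 to 7
O moving scores -1; O passing scores +1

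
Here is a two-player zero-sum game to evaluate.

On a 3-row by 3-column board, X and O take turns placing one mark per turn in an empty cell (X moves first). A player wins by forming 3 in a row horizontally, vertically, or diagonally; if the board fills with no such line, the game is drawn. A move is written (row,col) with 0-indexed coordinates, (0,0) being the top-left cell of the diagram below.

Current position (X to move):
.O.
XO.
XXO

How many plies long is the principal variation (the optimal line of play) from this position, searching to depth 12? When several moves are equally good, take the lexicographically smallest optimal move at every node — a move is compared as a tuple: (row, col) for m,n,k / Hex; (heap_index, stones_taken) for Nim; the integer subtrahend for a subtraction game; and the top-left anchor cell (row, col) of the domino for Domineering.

p1 X@[.O./XO./XXO]: (0,0)[XO./XO./XXO]+1* (0,2)[.OX/XO./XXO]-1 (1,2)[.O./XOX/XXO]-1
p2 O@[XO./XO./XXO] terminal -1; root [.O./XO./XXO] d12

PV length from [.O./XO./XXO]: 1 ply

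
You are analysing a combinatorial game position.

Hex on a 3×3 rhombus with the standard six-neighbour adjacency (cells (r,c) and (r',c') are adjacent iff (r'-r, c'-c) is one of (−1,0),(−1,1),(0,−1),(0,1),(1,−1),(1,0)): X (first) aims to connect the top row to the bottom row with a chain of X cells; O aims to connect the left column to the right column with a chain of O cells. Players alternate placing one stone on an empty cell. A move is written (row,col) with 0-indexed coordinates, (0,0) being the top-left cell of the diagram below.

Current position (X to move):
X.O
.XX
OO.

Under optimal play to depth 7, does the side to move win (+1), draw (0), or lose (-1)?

value(X.O/.XX/OO., X) = +1

ply 1, X at X.O/.XX/OO. | (0,1)=-1→XXO/.XX/OO.; (1,0)=-1→X.O/XXX/OO.; (2,2)=+1→X.O/.XX/OOX*
ply 2, O at X.O/.XX/OOX | (0,1)=-1→XOO/.XX/OOX*; (1,0)=-1→X.O/OXX/OOX
ply 3, X at XOO/.XX/OOX | (1,0)=+1→XOO/XXX/OOX*
ply 4: XOO/XXX/OOX is terminal -1 (O); from X.O/.XX/OO. depth 7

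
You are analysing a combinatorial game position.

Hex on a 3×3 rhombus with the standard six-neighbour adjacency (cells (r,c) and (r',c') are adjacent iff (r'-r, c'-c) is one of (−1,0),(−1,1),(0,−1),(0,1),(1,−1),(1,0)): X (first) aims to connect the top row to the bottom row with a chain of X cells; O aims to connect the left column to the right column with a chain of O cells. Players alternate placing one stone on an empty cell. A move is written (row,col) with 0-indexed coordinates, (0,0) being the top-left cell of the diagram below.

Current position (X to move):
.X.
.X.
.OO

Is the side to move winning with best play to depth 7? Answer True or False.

p1 X@[.X./.X./.OO]: (0,0)[XX./.X./.OO]-1 (0,2)[.XX/.X./.OO]-1 (1,0)[.X./XX./.OO]-1 (1,2)[.X./.XX/.OO]-1 (2,0)[.X./.X./XOO]+1*
p2 O@[.X./.X./XOO] terminal -1; root [.X./.X./.OO] d7

X winning at [.X./.X./.OO]: True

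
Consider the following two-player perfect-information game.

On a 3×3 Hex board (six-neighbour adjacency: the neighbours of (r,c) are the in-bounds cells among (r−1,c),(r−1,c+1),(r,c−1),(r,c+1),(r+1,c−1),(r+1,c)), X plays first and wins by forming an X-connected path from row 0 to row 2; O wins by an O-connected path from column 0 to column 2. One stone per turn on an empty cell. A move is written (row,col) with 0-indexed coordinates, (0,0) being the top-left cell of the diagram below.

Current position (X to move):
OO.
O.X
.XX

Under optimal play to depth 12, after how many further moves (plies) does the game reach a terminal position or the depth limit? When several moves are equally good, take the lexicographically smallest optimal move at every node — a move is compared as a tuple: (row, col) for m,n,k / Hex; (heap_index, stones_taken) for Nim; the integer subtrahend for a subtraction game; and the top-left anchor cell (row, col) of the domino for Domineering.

PV length from [OO./O.X/.XX]: 1 ply

ply 1, X at OO./O.X/.XX | (0,2)=+1→OOX/O.X/.XX*; (1,1)=-1→OO./OXX/.XX; (2,0)=-1→OO./O.X/XXX
ply 2: OOX/O.X/.XX is terminal -1 (O); from OO./O.X/.XX depth 12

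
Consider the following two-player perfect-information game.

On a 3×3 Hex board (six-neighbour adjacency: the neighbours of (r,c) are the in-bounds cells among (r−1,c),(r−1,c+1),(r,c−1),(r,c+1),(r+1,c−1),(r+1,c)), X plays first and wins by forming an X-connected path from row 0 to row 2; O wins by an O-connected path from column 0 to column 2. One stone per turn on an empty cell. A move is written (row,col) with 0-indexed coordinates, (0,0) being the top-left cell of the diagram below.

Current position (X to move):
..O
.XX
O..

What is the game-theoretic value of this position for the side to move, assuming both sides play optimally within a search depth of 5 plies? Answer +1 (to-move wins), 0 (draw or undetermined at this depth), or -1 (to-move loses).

ply 1, X at ..O/.XX/O.. | (0,0)=+1→X.O/.XX/O..*; (0,1)=+1→.XO/.XX/O..; (1,0)=+1→..O/XXX/O..; (2,1)=-1→..O/.XX/OX.; (2,2)=-1→..O/.XX/O.X
ply 2, O at X.O/.XX/O.. | (0,1)=-1→XOO/.XX/O..*; (1,0)=-1→X.O/OXX/O..; (2,1)=-1→X.O/.XX/OO.; (2,2)=-1→X.O/.XX/O.O
ply 3, X at XOO/.XX/O.. | (1,0)=+1→XOO/XXX/O..*; (2,1)=-1→XOO/.XX/OX.; (2,2)=-1→XOO/.XX/O.X
ply 4, O at XOO/XXX/O.. | (2,1)=-1→XOO/XXX/OO.*; (2,2)=-1→XOO/XXX/O.O
ply 5, X at XOO/XXX/OO. | (2,2)=+1→XOO/XXX/OOX*
ply 6: XOO/XXX/OOX is terminal -1 (O); from ..O/.XX/O.. depth 5

value(..O/.XX/O.., X) = +1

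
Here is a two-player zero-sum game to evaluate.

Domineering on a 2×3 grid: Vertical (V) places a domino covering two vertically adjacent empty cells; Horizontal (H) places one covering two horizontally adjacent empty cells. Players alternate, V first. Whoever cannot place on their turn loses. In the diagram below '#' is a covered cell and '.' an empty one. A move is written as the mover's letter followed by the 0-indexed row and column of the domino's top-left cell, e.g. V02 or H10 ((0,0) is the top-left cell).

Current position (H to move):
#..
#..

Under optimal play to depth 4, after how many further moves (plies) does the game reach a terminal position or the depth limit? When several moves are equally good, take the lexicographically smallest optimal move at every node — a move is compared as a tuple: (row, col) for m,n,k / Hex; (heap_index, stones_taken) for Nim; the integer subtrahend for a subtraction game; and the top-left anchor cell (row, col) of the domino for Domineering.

PV length from [#../#..]: 1 ply

[#../#..] H move#1: H01:+1/###/#..*, H11:+1/#../###
[###/#..] end (terminal -1, V#2); searched #../#.. to 4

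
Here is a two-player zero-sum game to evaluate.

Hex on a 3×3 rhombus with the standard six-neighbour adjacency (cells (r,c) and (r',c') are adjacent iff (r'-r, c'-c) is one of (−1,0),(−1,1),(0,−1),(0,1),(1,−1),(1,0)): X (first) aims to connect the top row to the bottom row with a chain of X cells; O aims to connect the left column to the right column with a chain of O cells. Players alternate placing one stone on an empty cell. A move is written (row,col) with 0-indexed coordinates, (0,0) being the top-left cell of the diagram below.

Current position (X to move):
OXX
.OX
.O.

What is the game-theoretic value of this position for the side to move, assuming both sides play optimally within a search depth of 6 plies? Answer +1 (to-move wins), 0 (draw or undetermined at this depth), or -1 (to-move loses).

value(OXX/.OX/.O., X) = +1

ply 1, X at OXX/.OX/.O. | (1,0)=+1→OXX/XOX/.O.*; (2,0)=+1→OXX/.OX/XO.; (2,2)=+1→OXX/.OX/.OX
ply 2, O at OXX/XOX/.O. | (2,0)=-1→OXX/XOX/OO.*; (2,2)=-1→OXX/XOX/.OO
ply 3, X at OXX/XOX/OO. | (2,2)=+1→OXX/XOX/OOX*
ply 4: OXX/XOX/OOX is terminal -1 (O); from OXX/.OX/.O. depth 6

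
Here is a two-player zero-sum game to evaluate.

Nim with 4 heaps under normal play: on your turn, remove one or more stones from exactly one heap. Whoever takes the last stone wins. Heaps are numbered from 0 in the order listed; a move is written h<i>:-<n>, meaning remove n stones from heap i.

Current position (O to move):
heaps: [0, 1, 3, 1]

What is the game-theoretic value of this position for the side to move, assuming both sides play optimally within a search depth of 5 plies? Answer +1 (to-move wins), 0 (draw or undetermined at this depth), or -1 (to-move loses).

ply 1, O at (0,1,3,1) | h1:-1=-1→(0,0,3,1); h2:-1=-1→(0,1,2,1); h2:-2=-1→(0,1,1,1); h2:-3=+1→(0,1,0,1)*; h3:-1=-1→(0,1,3,0)
ply 2, X at (0,1,0,1) | h1:-1=-1→(0,0,0,1)*; h3:-1=-1→(0,1,0,0)
ply 3, O at (0,0,0,1) | h3:-1=+1→(0,0,0,0)*
ply 4: (0,0,0,0) is terminal -1 (X); from (0,1,3,1) depth 5

value((0,1,3,1), O) = +1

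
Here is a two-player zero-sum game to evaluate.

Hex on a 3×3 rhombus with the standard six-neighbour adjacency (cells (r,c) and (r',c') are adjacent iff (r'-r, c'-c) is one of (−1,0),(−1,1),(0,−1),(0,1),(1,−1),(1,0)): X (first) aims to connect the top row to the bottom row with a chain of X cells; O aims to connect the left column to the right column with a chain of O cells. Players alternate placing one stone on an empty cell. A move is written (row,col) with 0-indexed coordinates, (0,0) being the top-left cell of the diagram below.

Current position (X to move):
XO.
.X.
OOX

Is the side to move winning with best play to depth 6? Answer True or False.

X winning at [XO./.X./OOX]: True

ply 1, X at XO./.X./OOX | (0,2)=-1→XOX/.X./OOX; (1,0)=-1→XO./XX./OOX; (1,2)=+1→XO./.XX/OOX*
ply 2, O at XO./.XX/OOX | (0,2)=-1→XOO/.XX/OOX*; (1,0)=-1→XO./OXX/OOX
ply 3, X at XOO/.XX/OOX | (1,0)=+1→XOO/XXX/OOX*
ply 4: XOO/XXX/OOX is terminal -1 (O); from XO./.X./OOX depth 6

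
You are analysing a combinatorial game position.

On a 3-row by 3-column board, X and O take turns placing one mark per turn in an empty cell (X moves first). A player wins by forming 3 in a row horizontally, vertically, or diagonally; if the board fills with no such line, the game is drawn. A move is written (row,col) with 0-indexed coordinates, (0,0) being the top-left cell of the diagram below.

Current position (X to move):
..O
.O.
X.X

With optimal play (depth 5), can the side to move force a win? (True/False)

X winning at [..O/.O./X.X]: True

ply 1, X at ..O/.O./X.X | (0,0)=+1→X.O/.O./X.X*; (0,1)=+0→.XO/.O./X.X; (1,0)=+1→..O/XO./X.X; (1,2)=+0→..O/.OX/X.X; (2,1)=+1→..O/.O./XXX
ply 2, O at X.O/.O./X.X | (0,1)=-1→XOO/.O./X.X*; (1,0)=-1→X.O/OO./X.X; (1,2)=-1→X.O/.OO/X.X; (2,1)=-1→X.O/.O./XOX
ply 3, X at XOO/.O./X.X | (1,0)=+1→XOO/XO./X.X*; (1,2)=-1→XOO/.OX/X.X; (2,1)=+1→XOO/.O./XXX
ply 4: XOO/XO./X.X is terminal -1 (O); from ..O/.O./X.X depth 5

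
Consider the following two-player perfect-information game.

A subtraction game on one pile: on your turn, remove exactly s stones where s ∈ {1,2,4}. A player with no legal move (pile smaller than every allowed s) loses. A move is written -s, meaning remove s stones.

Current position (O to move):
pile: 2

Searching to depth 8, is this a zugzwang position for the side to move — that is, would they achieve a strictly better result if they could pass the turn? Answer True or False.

zugzwang(2, O) = False

[2] O move#1: -1:-1/1, -2:+1/0*
[0] end (terminal -1, X#2); searched 2 to 8
pass branch (X moves first from the same position):
  | [2] X move#1: -1:-1/1, -2:+1/0*
  | [0] end (terminal -1, O#2); searched 2 to 8
O moving scores +1; O passing scores -1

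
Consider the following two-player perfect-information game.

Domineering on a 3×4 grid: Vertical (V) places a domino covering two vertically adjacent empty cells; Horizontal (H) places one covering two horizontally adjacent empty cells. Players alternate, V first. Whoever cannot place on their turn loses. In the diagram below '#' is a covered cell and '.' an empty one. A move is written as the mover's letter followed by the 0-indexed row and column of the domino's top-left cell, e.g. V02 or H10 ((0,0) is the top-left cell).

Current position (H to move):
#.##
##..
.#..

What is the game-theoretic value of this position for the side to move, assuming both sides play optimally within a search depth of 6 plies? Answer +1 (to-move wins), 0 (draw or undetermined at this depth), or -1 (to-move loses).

value(#.##/##../.#.., H) = +1

[#.##/##../.#..] H move#1: H12:+1/#.##/####/.#..*, H22:+1/#.##/##../.###
[#.##/####/.#..] end (terminal -1, V#2); searched #.##/##../.#.. to 6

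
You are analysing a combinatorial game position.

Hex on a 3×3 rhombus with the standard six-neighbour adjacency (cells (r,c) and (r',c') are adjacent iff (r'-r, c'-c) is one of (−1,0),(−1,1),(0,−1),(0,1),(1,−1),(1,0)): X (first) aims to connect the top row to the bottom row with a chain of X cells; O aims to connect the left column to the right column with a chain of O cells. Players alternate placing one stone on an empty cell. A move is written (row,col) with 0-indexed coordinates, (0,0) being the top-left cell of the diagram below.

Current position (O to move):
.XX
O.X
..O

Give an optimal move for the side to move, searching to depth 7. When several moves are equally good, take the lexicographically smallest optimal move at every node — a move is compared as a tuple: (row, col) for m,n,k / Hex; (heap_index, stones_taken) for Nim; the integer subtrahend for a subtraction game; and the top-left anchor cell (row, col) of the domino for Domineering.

[.XX/O.X/..O] O move#1: (0,0):-1/OXX/O.X/..O, (1,1):-1/.XX/OOX/..O, (2,0):-1/.XX/O.X/O.O, (2,1):+1/.XX/O.X/.OO*
[.XX/O.X/.OO] X move#2: (0,0):-1/XXX/O.X/.OO*, (1,1):-1/.XX/OXX/.OO, (2,0):-1/.XX/O.X/XOO
[XXX/O.X/.OO] O move#3: (1,1):+1/XXX/OOX/.OO*, (2,0):+1/XXX/O.X/OOO
[XXX/OOX/.OO] end (terminal -1, X#4); searched .XX/O.X/..O to 7

O's best at [.XX/O.X/..O]: (2,1)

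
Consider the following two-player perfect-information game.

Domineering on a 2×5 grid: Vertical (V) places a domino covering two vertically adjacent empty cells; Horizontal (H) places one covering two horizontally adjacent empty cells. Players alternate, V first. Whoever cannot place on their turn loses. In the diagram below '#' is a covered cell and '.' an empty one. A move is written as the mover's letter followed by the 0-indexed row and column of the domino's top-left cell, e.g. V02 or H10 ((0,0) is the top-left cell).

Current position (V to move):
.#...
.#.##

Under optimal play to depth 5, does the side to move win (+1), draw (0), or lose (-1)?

p1 V@[.#.../.#.##]: V00[##.../##.##]-1 V02[.##../.####]+1*
p2 H@[.##../.####]: H03[.####/.####]-1*
p3 V@[.####/.####]: V00[#####/#####]+1*
p4 H@[#####/#####] terminal -1; root [.#.../.#.##] d5

value(.#.../.#.##, V) = +1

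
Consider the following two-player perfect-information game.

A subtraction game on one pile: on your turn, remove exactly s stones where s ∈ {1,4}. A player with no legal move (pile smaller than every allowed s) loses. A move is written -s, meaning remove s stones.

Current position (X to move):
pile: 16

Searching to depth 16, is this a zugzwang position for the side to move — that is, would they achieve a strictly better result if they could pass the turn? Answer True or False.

p1 X@[16]: -1[15]+1* -4[12]+1
p2 O@[15]: -1[14]-1* -4[11]-1
p3 X@[14]: -1[13]-1 -4[10]+1*
p4 O@[10]: -1[9]-1* -4[6]-1
p5 X@[9]: -1[8]-1 -4[5]+1*
p6 O@[5]: -1[4]-1* -4[1]-1
p7 X@[4]: -1[3]-1 -4[0]+1*
p8 O@[0] terminal -1; root [16] d16
suppose X passes — search the same position with O to move:
pass> p1 O@[16]: -1[15]+1* -4[12]+1
pass> p2 X@[15]: -1[14]-1* -4[11]-1
pass> p3 O@[14]: -1[13]-1 -4[10]+1*
pass> p4 X@[10]: -1[9]-1* -4[6]-1
pass> p5 O@[9]: -1[8]-1 -4[5]+1*
pass> p6 X@[5]: -1[4]-1* -4[1]-1
pass> p7 O@[4]: -1[3]-1 -4[0]+1*
pass> p8 X@[0] terminal -1; root [16] d16
for X: play +1, pass -1

zugzwang(16, X) = False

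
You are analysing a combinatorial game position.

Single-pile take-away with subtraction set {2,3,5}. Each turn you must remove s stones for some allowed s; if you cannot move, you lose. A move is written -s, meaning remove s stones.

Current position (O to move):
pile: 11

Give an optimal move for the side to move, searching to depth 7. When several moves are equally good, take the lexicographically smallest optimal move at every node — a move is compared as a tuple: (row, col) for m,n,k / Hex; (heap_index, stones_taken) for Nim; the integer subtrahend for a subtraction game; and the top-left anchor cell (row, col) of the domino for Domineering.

O's best at [11]: -3

ply 1, O at 11 | -2=-1→9; -3=+1→8*; -5=-1→6
ply 2, X at 8 | -2=-1→6*; -3=-1→5; -5=-1→3
ply 3, O at 6 | -2=-1→4; -3=-1→3; -5=+1→1*
ply 4: 1 is terminal -1 (X); from 11 depth 7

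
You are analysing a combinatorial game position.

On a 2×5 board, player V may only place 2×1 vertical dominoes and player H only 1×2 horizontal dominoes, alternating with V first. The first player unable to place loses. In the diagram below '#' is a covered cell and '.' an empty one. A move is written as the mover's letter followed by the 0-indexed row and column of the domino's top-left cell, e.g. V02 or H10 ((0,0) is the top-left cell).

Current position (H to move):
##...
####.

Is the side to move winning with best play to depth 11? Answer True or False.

H winning at [##.../####.]: True

p1 H@[##.../####.]: H02[####./####.]-1 H03[##.##/####.]+1*
p2 V@[##.##/####.] terminal -1; root [##.../####.] d11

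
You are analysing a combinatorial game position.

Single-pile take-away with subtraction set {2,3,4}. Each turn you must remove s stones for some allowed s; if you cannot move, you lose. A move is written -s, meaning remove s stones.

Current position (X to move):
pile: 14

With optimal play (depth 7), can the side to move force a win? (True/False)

[14] X move#1: -2:+1/12*, -3:-1/11, -4:-1/10
[12] O move#2: -2:-1/10*, -3:-1/9, -4:-1/8
[10] X move#3: -2:-1/8, -3:+1/7*, -4:+1/6
[7] O move#4: -2:-1/5*, -3:-1/4, -4:-1/3
[5] X move#5: -2:-1/3, -3:-1/2, -4:+1/1*
[1] end (terminal -1, O#6); searched 14 to 7

X winning at [14]: True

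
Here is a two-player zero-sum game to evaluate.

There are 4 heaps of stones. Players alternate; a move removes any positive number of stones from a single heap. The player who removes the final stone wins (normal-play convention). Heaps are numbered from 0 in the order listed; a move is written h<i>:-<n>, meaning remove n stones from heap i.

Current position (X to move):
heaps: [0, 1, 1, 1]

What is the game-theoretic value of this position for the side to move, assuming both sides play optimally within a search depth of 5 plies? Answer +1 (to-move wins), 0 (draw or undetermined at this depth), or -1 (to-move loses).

value((0,1,1,1), X) = +1

ply 1, X at (0,1,1,1) | h1:-1=+1→(0,0,1,1)*; h2:-1=+1→(0,1,0,1); h3:-1=+1→(0,1,1,0)
ply 2, O at (0,0,1,1) | h2:-1=-1→(0,0,0,1)*; h3:-1=-1→(0,0,1,0)
ply 3, X at (0,0,0,1) | h3:-1=+1→(0,0,0,0)*
ply 4: (0,0,0,0) is terminal -1 (O); from (0,1,1,1) depth 5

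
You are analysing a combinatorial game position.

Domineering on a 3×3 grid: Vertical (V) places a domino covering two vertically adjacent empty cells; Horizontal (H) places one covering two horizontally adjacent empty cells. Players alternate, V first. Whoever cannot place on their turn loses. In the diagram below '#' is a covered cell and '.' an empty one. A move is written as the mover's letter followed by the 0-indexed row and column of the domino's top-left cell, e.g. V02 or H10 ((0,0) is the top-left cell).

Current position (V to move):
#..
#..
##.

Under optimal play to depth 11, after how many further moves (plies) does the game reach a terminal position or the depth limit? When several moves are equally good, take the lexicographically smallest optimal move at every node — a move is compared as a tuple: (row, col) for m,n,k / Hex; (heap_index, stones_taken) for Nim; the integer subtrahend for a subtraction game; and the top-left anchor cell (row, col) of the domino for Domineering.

[#../#../##.] V move#1: V01:+1/##./##./##.*, V02:+1/#.#/#.#/##., V12:-1/#../#.#/###
[##./##./##.] end (terminal -1, H#2); searched #../#../##. to 11

PV length from [#../#../##.]: 1 ply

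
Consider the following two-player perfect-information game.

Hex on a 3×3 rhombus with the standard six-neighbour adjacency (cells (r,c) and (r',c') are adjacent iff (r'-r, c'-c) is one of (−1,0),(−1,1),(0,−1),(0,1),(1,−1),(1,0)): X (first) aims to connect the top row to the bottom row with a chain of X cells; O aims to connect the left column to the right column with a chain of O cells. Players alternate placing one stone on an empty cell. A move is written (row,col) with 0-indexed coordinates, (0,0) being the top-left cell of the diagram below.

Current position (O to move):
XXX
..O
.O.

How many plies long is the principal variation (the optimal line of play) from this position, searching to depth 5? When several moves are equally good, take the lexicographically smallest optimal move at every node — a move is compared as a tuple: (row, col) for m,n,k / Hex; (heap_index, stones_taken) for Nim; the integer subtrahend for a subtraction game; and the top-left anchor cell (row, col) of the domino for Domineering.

PV length from [XXX/..O/.O.]: 3 plies

p1 O@[XXX/..O/.O.]: (1,0)[XXX/O.O/.O.]+1* (1,1)[XXX/.OO/.O.]+1 (2,0)[XXX/..O/OO.]+1 (2,2)[XXX/..O/.OO]-1
p2 X@[XXX/O.O/.O.]: (1,1)[XXX/OXO/.O.]-1* (2,0)[XXX/O.O/XO.]-1 (2,2)[XXX/O.O/.OX]-1
p3 O@[XXX/OXO/.O.]: (2,0)[XXX/OXO/OO.]+1* (2,2)[XXX/OXO/.OO]-1
p4 X@[XXX/OXO/OO.] terminal -1; root [XXX/..O/.O.] d5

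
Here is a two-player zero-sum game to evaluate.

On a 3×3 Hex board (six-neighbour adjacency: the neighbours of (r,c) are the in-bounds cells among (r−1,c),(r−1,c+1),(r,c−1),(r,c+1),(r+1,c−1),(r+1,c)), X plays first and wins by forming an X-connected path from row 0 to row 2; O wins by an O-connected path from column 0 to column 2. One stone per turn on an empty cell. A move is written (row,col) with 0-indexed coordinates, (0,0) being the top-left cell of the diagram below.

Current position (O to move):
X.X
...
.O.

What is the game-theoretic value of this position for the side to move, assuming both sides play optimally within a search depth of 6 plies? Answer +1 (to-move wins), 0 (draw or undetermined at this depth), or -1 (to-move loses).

p1 O@[X.X/.../.O.]: (0,1)[XOX/.../.O.]-1 (1,0)[X.X/O../.O.]+1* (1,1)[X.X/.O./.O.]+1 (1,2)[X.X/..O/.O.]-1 (2,0)[X.X/.../OO.]+1 (2,2)[X.X/.../.OO]-1
p2 X@[X.X/O../.O.]: (0,1)[XXX/O../.O.]-1* (1,1)[X.X/OX./.O.]-1 (1,2)[X.X/O.X/.O.]-1 (2,0)[X.X/O../XO.]-1 (2,2)[X.X/O../.OX]-1
p3 O@[XXX/O../.O.]: (1,1)[XXX/OO./.O.]+1* (1,2)[XXX/O.O/.O.]+1 (2,0)[XXX/O../OO.]+1 (2,2)[XXX/O../.OO]+1
p4 X@[XXX/OO./.O.]: (1,2)[XXX/OOX/.O.]-1* (2,0)[XXX/OO./XO.]-1 (2,2)[XXX/OO./.OX]-1
p5 O@[XXX/OOX/.O.]: (2,0)[XXX/OOX/OO.]-1 (2,2)[XXX/OOX/.OO]+1*
p6 X@[XXX/OOX/.OO] terminal -1; root [X.X/.../.O.] d6

value(X.X/.../.O., O) = +1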